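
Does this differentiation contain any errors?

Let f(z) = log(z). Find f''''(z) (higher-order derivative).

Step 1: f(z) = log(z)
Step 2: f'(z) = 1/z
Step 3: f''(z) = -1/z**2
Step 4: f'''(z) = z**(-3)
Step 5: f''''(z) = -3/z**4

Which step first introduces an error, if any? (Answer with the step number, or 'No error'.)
Step 4

Step 4 is incorrect due to a wrong coefficient.
The step shows: z**(-3)
The correct value should be: 2/z**3

Explanation: The coefficient 2 was incorrectly written as 1: the term 2/z**3 was incorrectly written as z**(-3)
The later steps are derived from this incorrect expression, so the error originates in Step 4.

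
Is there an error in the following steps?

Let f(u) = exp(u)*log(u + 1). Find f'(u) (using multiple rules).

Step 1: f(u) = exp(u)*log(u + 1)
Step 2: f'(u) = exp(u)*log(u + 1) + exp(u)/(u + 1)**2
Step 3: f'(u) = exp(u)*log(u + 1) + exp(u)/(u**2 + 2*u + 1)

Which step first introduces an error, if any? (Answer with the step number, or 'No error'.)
Step 2

Step 2 is incorrect due to a wrong exponent.
The step shows: exp(u)*log(u + 1) + exp(u)/(u + 1)**2
The correct value should be: exp(u)*log(u + 1) + exp(u)/(u + 1)

Explanation: The exponent -1 on u + 1 was incorrectly written as -2: the term exp(u)/(u + 1) was incorrectly written as exp(u)/(u + 1)**2
The later steps are derived from this incorrect expression, so the error originates in Step 2.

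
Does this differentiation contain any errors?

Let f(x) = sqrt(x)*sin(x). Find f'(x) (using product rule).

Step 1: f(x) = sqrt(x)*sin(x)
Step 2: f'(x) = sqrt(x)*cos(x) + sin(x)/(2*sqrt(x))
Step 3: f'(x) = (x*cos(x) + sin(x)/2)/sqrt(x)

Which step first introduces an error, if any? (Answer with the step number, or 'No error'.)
No error

All steps in this derivation are correct.
The final answer f'(x) = (x*cos(x) + sin(x)/2)/sqrt(x) is valid.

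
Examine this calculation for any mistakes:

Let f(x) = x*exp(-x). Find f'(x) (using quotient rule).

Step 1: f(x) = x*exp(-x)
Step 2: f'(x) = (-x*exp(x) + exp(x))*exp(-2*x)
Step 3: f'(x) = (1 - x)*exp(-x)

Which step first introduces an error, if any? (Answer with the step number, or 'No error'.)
No error

All steps in this derivation are correct.
The final answer f'(x) = (1 - x)*exp(-x) is valid.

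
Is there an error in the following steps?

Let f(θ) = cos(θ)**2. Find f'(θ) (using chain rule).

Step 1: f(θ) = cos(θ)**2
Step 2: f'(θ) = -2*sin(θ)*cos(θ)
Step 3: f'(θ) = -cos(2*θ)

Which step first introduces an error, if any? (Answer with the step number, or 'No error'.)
Step 3

Step 3 is incorrect due to a wrong trig function.
The step shows: -cos(2*θ)
The correct value should be: -sin(2*θ)

Explanation: sin(2*θ) was incorrectly written as cos(2*θ): the term -sin(2*θ) was incorrectly written as -cos(2*θ)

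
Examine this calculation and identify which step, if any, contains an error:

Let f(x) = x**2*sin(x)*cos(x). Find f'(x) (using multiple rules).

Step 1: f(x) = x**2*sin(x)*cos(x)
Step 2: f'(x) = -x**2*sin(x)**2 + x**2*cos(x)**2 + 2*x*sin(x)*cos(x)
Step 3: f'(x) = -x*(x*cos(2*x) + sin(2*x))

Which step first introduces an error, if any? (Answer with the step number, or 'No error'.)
Step 3

Step 3 is incorrect due to a sign flip.
The step shows: -x*(x*cos(2*x) + sin(2*x))
The correct value should be: x*(x*cos(2*x) + sin(2*x))

Explanation: The sign of the whole expression was flipped: the term x*(x*cos(2*x) + sin(2*x)) was incorrectly written as -x*(x*cos(2*x) + sin(2*x))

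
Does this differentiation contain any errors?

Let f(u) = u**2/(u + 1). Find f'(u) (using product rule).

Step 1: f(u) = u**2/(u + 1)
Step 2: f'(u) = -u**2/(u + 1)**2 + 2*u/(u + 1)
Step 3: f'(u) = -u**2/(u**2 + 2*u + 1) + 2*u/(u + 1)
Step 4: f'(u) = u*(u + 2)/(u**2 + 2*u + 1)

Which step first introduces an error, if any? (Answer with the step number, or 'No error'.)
No error

All steps in this derivation are correct.
The final answer f'(u) = u*(u + 2)/(u**2 + 2*u + 1) is valid.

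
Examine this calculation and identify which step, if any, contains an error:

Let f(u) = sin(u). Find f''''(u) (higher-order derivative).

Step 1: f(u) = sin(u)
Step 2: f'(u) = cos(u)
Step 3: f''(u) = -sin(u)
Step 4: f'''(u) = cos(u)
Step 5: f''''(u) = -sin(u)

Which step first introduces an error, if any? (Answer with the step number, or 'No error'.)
Step 4

Step 4 is incorrect due to a sign flip.
The step shows: cos(u)
The correct value should be: -cos(u)

Explanation: The sign of the whole expression was flipped: the term -cos(u) was incorrectly written as cos(u)
The later steps are derived from this incorrect expression, so the error originates in Step 4.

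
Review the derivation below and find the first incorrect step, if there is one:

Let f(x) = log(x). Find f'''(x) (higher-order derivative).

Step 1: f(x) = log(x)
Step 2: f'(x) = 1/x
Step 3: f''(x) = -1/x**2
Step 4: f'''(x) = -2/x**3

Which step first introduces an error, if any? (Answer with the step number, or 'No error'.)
Step 4

Step 4 is incorrect due to a sign flip.
The step shows: -2/x**3
The correct value should be: 2/x**3

Explanation: The sign of the whole expression was flipped: the term 2/x**3 was incorrectly written as -2/x**3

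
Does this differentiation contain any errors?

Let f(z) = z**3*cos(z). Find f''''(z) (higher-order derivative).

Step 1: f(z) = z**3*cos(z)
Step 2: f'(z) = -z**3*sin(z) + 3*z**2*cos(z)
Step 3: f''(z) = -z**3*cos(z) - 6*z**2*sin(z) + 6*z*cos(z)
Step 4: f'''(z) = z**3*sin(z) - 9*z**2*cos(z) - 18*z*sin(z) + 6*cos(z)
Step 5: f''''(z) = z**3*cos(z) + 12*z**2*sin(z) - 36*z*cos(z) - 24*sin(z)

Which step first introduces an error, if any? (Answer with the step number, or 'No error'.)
No error

All steps in this derivation are correct.
The final answer f''''(z) = z**3*cos(z) + 12*z**2*sin(z) - 36*z*cos(z) - 24*sin(z) is valid.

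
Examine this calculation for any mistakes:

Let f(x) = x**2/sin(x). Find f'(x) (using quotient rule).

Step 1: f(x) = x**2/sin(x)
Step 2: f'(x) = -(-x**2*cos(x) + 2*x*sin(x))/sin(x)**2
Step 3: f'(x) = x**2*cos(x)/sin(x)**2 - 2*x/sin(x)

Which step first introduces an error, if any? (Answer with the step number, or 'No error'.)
Step 2

Step 2 is incorrect due to a sign flip.
The step shows: -(-x**2*cos(x) + 2*x*sin(x))/sin(x)**2
The correct value should be: (-x**2*cos(x) + 2*x*sin(x))/sin(x)**2

Explanation: The sign of the whole expression was flipped: the term (-x**2*cos(x) + 2*x*sin(x))/sin(x)**2 was incorrectly written as -(-x**2*cos(x) + 2*x*sin(x))/sin(x)**2
The later steps are derived from this incorrect expression, so the error originates in Step 2.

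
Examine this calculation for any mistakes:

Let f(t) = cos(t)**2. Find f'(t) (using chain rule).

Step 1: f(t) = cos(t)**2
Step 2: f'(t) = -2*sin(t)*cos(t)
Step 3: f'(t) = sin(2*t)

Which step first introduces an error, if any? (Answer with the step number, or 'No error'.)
Step 3

Step 3 is incorrect due to a sign flip.
The step shows: sin(2*t)
The correct value should be: -sin(2*t)

Explanation: The sign of the whole expression was flipped: the term -sin(2*t) was incorrectly written as sin(2*t)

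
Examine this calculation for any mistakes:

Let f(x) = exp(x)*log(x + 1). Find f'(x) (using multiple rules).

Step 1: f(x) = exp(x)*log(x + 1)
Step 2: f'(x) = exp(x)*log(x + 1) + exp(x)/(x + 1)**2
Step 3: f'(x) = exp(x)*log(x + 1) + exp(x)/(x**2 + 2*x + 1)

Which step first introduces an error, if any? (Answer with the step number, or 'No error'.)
Step 2

Step 2 is incorrect due to a wrong exponent.
The step shows: exp(x)*log(x + 1) + exp(x)/(x + 1)**2
The correct value should be: exp(x)*log(x + 1) + exp(x)/(x + 1)

Explanation: The exponent -1 on x + 1 was incorrectly written as -2: the term exp(x)/(x + 1) was incorrectly written as exp(x)/(x + 1)**2
The later steps are derived from this incorrect expression, so the error originates in Step 2.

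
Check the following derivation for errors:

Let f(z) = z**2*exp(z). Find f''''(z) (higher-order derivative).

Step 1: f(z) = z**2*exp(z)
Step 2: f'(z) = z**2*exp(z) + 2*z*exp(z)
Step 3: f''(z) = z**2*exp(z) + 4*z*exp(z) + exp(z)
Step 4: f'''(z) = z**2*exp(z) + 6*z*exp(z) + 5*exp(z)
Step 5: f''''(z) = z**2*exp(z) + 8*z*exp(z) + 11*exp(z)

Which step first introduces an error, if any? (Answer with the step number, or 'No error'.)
Step 3

Step 3 is incorrect due to a wrong coefficient.
The step shows: z**2*exp(z) + 4*z*exp(z) + exp(z)
The correct value should be: z**2*exp(z) + 4*z*exp(z) + 2*exp(z)

Explanation: The coefficient 2 was incorrectly written as 1: the term 2*exp(z) was incorrectly written as exp(z)
The later steps are derived from this incorrect expression, so the error originates in Step 3.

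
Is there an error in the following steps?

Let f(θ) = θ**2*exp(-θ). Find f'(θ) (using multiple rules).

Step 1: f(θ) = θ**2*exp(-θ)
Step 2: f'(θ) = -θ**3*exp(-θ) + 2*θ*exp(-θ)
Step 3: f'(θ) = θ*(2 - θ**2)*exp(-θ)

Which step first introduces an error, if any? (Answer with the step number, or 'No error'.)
Step 2

Step 2 is incorrect due to a wrong exponent.
The step shows: -θ**3*exp(-θ) + 2*θ*exp(-θ)
The correct value should be: -θ**2*exp(-θ) + 2*θ*exp(-θ)

Explanation: The exponent 2 on θ was incorrectly written as 3: the term -θ**2*exp(-θ) was incorrectly written as -θ**3*exp(-θ)
The later steps are derived from this incorrect expression, so the error originates in Step 2.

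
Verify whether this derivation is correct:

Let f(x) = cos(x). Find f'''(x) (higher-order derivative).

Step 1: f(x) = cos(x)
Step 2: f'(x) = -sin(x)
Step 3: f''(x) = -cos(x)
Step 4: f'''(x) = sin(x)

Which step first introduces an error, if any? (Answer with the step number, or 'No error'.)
No error

All steps in this derivation are correct.
The final answer f'''(x) = sin(x) is valid.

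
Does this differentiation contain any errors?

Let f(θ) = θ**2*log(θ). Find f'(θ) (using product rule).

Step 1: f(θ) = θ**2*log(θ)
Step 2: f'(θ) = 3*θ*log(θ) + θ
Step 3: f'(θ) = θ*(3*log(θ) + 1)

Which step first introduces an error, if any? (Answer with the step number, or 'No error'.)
Step 2

Step 2 is incorrect due to a wrong coefficient.
The step shows: 3*θ*log(θ) + θ
The correct value should be: 2*θ*log(θ) + θ

Explanation: The coefficient 2 was incorrectly written as 3: the term 2*θ*log(θ) was incorrectly written as 3*θ*log(θ)
The later steps are derived from this incorrect expression, so the error originates in Step 2.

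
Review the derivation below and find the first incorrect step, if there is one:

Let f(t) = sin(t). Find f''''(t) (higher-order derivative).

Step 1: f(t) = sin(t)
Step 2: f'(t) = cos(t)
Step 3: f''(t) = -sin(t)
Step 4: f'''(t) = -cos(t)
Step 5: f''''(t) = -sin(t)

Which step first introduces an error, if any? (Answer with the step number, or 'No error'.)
Step 5

Step 5 is incorrect due to a sign flip.
The step shows: -sin(t)
The correct value should be: sin(t)

Explanation: The sign of the whole expression was flipped: the term sin(t) was incorrectly written as -sin(t)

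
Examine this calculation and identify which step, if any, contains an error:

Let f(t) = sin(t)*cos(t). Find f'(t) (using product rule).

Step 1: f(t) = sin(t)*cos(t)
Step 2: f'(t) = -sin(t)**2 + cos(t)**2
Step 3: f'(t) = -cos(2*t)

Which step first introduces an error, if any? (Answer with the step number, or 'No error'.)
Step 3

Step 3 is incorrect due to a sign flip.
The step shows: -cos(2*t)
The correct value should be: cos(2*t)

Explanation: The sign of the whole expression was flipped: the term cos(2*t) was incorrectly written as -cos(2*t)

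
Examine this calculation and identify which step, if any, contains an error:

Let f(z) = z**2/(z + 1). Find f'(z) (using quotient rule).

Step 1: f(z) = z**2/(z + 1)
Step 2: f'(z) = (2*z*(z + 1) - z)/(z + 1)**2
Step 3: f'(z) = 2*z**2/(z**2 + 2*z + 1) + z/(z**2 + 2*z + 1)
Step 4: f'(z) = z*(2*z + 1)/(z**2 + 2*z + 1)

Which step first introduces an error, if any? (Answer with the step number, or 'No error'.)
Step 2

Step 2 is incorrect due to a wrong exponent.
The step shows: (2*z*(z + 1) - z)/(z + 1)**2
The correct value should be: (-z**2 + 2*z*(z + 1))/(z + 1)**2

Explanation: The exponent 2 on z was incorrectly written as 1: the term (-z**2 + 2*z*(z + 1))/(z + 1)**2 was incorrectly written as (2*z*(z + 1) - z)/(z + 1)**2
The later steps are derived from this incorrect expression, so the error originates in Step 2.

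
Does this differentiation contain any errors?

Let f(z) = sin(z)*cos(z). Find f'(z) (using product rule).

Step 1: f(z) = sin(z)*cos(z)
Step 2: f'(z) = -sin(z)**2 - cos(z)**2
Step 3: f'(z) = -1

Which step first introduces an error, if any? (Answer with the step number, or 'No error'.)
Step 2

Step 2 is incorrect due to a sign flip.
The step shows: -sin(z)**2 - cos(z)**2
The correct value should be: -sin(z)**2 + cos(z)**2

Explanation: The sign of one term was flipped: the term cos(z)**2 was incorrectly written as -cos(z)**2
The later steps are derived from this incorrect expression, so the error originates in Step 2.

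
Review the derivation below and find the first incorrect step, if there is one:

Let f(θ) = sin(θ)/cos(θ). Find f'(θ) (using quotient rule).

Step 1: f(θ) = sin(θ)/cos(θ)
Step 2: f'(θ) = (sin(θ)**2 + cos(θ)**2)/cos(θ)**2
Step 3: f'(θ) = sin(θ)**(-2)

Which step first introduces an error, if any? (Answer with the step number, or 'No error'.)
Step 3

Step 3 is incorrect due to a wrong trig function.
The step shows: sin(θ)**(-2)
The correct value should be: cos(θ)**(-2)

Explanation: cos(θ) was incorrectly written as sin(θ): the term cos(θ)**(-2) was incorrectly written as sin(θ)**(-2)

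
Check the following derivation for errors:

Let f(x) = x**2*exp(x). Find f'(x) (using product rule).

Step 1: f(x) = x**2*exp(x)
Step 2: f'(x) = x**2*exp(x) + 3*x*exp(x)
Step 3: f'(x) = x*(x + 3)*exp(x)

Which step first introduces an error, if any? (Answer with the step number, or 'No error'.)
Step 2

Step 2 is incorrect due to a wrong coefficient.
The step shows: x**2*exp(x) + 3*x*exp(x)
The correct value should be: x**2*exp(x) + 2*x*exp(x)

Explanation: The coefficient 2 was incorrectly written as 3: the term 2*x*exp(x) was incorrectly written as 3*x*exp(x)
The later steps are derived from this incorrect expression, so the error originates in Step 2.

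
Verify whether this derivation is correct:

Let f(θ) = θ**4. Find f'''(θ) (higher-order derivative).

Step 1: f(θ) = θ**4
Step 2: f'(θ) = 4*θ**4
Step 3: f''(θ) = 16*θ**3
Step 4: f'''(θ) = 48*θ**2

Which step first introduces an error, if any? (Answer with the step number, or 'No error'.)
Step 2

Step 2 is incorrect due to a wrong exponent.
The step shows: 4*θ**4
The correct value should be: 4*θ**3

Explanation: The exponent 3 on θ was incorrectly written as 4: the term 4*θ**3 was incorrectly written as 4*θ**4
The later steps are derived from this incorrect expression, so the error originates in Step 2.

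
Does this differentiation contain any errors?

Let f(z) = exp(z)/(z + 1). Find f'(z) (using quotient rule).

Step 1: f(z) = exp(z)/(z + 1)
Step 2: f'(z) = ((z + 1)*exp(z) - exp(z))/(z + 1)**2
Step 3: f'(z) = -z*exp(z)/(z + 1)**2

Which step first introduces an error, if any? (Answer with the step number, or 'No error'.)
Step 3

Step 3 is incorrect due to a sign flip.
The step shows: -z*exp(z)/(z + 1)**2
The correct value should be: z*exp(z)/(z + 1)**2

Explanation: The sign of the whole expression was flipped: the term z*exp(z)/(z + 1)**2 was incorrectly written as -z*exp(z)/(z + 1)**2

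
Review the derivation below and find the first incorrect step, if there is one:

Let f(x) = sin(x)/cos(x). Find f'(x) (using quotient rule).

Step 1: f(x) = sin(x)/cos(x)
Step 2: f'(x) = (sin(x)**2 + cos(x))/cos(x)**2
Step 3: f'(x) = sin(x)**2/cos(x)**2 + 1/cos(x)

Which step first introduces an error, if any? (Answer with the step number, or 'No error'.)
Step 2

Step 2 is incorrect due to a wrong exponent.
The step shows: (sin(x)**2 + cos(x))/cos(x)**2
The correct value should be: (sin(x)**2 + cos(x)**2)/cos(x)**2

Explanation: The exponent 2 on cos(x) was incorrectly written as 1: the term (sin(x)**2 + cos(x)**2)/cos(x)**2 was incorrectly written as (sin(x)**2 + cos(x))/cos(x)**2
The later steps are derived from this incorrect expression, so the error originates in Step 2.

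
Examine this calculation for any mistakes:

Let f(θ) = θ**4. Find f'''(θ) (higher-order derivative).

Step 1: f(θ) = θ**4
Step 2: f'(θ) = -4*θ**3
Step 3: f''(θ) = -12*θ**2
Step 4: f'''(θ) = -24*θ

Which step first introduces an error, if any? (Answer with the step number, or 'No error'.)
Step 2

Step 2 is incorrect due to a sign flip.
The step shows: -4*θ**3
The correct value should be: 4*θ**3

Explanation: The sign of the whole expression was flipped: the term 4*θ**3 was incorrectly written as -4*θ**3
The later steps are derived from this incorrect expression, so the error originates in Step 2.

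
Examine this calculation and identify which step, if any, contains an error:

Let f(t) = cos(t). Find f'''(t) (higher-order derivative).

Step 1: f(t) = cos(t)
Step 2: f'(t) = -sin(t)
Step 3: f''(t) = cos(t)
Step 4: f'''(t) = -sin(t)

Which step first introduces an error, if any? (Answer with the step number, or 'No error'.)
Step 3

Step 3 is incorrect due to a sign flip.
The step shows: cos(t)
The correct value should be: -cos(t)

Explanation: The sign of the whole expression was flipped: the term -cos(t) was incorrectly written as cos(t)
The later steps are derived from this incorrect expression, so the error originates in Step 3.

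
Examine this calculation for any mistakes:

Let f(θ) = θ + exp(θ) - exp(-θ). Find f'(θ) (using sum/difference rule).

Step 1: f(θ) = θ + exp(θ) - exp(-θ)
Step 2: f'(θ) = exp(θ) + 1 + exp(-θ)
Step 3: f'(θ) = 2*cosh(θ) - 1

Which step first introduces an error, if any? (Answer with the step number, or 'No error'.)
Step 3

Step 3 is incorrect due to a sign flip.
The step shows: 2*cosh(θ) - 1
The correct value should be: 2*cosh(θ) + 1

Explanation: The sign of one term was flipped: the term 1 was incorrectly written as -1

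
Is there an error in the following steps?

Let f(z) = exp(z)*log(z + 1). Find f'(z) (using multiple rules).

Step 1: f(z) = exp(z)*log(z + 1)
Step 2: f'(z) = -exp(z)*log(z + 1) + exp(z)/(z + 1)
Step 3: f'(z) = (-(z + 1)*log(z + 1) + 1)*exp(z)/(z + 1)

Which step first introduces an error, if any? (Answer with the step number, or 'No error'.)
Step 2

Step 2 is incorrect due to a sign flip.
The step shows: -exp(z)*log(z + 1) + exp(z)/(z + 1)
The correct value should be: exp(z)*log(z + 1) + exp(z)/(z + 1)

Explanation: The sign of one term was flipped: the term exp(z)*log(z + 1) was incorrectly written as -exp(z)*log(z + 1)
The later steps are derived from this incorrect expression, so the error originates in Step 2.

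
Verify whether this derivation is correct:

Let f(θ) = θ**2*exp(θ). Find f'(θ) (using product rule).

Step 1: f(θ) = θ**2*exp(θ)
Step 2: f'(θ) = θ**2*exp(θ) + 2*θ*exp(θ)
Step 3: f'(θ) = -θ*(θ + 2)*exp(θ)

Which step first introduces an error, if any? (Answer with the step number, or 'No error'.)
Step 3

Step 3 is incorrect due to a sign flip.
The step shows: -θ*(θ + 2)*exp(θ)
The correct value should be: θ*(θ + 2)*exp(θ)

Explanation: The sign of the whole expression was flipped: the term θ*(θ + 2)*exp(θ) was incorrectly written as -θ*(θ + 2)*exp(θ)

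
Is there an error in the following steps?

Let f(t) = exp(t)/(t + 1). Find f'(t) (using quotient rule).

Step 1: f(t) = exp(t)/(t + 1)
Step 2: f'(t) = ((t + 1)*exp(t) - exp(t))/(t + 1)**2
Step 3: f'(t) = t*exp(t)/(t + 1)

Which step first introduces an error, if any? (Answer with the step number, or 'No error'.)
Step 3

Step 3 is incorrect due to a wrong exponent.
The step shows: t*exp(t)/(t + 1)
The correct value should be: t*exp(t)/(t + 1)**2

Explanation: The exponent -2 on t + 1 was incorrectly written as -1: the term t*exp(t)/(t + 1)**2 was incorrectly written as t*exp(t)/(t + 1)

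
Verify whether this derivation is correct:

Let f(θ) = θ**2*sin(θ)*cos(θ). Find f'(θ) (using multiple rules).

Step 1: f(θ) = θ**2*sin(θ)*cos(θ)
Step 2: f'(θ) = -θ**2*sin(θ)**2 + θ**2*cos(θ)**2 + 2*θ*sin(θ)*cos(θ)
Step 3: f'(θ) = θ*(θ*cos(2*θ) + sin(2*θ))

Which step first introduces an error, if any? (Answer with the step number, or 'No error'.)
No error

All steps in this derivation are correct.
The final answer f'(θ) = θ*(θ*cos(2*θ) + sin(2*θ)) is valid.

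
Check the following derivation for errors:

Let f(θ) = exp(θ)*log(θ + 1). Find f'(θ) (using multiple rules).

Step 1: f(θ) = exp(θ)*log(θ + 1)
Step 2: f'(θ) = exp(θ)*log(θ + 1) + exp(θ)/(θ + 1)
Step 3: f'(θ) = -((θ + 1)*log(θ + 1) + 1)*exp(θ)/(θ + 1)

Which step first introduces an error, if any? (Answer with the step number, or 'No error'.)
Step 3

Step 3 is incorrect due to a sign flip.
The step shows: -((θ + 1)*log(θ + 1) + 1)*exp(θ)/(θ + 1)
The correct value should be: ((θ + 1)*log(θ + 1) + 1)*exp(θ)/(θ + 1)

Explanation: The sign of the whole expression was flipped: the term ((θ + 1)*log(θ + 1) + 1)*exp(θ)/(θ + 1) was incorrectly written as -((θ + 1)*log(θ + 1) + 1)*exp(θ)/(θ + 1)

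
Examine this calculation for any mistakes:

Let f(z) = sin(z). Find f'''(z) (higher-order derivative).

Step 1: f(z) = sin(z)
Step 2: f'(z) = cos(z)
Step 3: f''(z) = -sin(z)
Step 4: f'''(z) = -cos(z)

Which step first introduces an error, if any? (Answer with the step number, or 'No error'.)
No error

All steps in this derivation are correct.
The final answer f'''(z) = -cos(z) is valid.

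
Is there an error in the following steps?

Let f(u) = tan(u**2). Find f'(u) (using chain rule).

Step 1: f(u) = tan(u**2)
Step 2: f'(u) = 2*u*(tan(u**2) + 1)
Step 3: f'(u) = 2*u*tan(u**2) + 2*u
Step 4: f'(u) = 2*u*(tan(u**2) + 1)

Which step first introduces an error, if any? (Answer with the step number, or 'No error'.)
Step 2

Step 2 is incorrect due to a wrong exponent.
The step shows: 2*u*(tan(u**2) + 1)
The correct value should be: 2*u*(tan(u**2)**2 + 1)

Explanation: The exponent 2 on tan(u**2) was incorrectly written as 1: the term 2*u*(tan(u**2)**2 + 1) was incorrectly written as 2*u*(tan(u**2) + 1)
The later steps are derived from this incorrect expression, so the error originates in Step 2.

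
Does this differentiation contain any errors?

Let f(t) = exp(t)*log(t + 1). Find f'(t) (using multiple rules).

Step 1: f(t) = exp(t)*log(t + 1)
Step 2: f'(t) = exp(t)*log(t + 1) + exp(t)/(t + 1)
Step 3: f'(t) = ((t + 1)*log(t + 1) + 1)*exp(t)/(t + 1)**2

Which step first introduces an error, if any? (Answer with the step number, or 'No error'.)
Step 3

Step 3 is incorrect due to a wrong exponent.
The step shows: ((t + 1)*log(t + 1) + 1)*exp(t)/(t + 1)**2
The correct value should be: ((t + 1)*log(t + 1) + 1)*exp(t)/(t + 1)

Explanation: The exponent -1 on t + 1 was incorrectly written as -2: the term ((t + 1)*log(t + 1) + 1)*exp(t)/(t + 1) was incorrectly written as ((t + 1)*log(t + 1) + 1)*exp(t)/(t + 1)**2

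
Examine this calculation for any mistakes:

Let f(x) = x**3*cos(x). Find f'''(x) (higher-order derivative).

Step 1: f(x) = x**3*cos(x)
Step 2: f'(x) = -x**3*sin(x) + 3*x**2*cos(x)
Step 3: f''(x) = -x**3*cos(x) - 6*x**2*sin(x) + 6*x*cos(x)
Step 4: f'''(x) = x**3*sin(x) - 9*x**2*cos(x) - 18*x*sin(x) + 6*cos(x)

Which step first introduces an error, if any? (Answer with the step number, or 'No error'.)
No error

All steps in this derivation are correct.
The final answer f'''(x) = x**3*sin(x) - 9*x**2*cos(x) - 18*x*sin(x) + 6*cos(x) is valid.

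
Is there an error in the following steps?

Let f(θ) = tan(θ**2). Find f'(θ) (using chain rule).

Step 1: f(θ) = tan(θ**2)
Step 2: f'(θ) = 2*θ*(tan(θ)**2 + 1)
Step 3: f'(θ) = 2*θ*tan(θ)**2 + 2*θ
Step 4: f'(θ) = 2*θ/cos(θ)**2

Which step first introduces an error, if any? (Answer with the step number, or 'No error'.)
Step 2

Step 2 is incorrect due to a wrong exponent.
The step shows: 2*θ*(tan(θ)**2 + 1)
The correct value should be: 2*θ*(tan(θ**2)**2 + 1)

Explanation: The exponent 2 on θ was incorrectly written as 1: the term 2*θ*(tan(θ**2)**2 + 1) was incorrectly written as 2*θ*(tan(θ)**2 + 1)
The later steps are derived from this incorrect expression, so the error originates in Step 2.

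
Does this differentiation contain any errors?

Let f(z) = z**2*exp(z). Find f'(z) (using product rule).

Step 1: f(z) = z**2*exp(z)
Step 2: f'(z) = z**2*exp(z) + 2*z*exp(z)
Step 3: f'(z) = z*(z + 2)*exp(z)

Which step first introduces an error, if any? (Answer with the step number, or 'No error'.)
No error

All steps in this derivation are correct.
The final answer f'(z) = z*(z + 2)*exp(z) is valid.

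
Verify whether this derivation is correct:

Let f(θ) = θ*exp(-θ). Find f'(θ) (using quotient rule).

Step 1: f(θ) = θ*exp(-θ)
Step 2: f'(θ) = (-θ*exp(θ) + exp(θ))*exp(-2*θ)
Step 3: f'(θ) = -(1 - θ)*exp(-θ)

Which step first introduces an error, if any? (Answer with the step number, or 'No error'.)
Step 3

Step 3 is incorrect due to a sign flip.
The step shows: -(1 - θ)*exp(-θ)
The correct value should be: (1 - θ)*exp(-θ)

Explanation: The sign of the whole expression was flipped: the term (1 - θ)*exp(-θ) was incorrectly written as -(1 - θ)*exp(-θ)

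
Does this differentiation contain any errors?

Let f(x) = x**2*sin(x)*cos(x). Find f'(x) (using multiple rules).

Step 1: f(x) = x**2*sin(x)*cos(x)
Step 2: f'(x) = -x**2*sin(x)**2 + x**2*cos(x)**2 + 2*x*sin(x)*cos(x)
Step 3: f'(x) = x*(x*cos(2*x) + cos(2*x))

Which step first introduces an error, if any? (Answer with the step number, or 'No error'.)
Step 3

Step 3 is incorrect due to a wrong trig function.
The step shows: x*(x*cos(2*x) + cos(2*x))
The correct value should be: x*(x*cos(2*x) + sin(2*x))

Explanation: sin(2*x) was incorrectly written as cos(2*x): the term x*(x*cos(2*x) + sin(2*x)) was incorrectly written as x*(x*cos(2*x) + cos(2*x))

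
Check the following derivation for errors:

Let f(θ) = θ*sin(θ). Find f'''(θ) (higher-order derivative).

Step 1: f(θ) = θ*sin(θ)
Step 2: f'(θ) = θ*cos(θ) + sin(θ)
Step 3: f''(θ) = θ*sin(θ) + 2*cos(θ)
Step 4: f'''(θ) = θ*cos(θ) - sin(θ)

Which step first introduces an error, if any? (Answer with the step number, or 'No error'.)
Step 3

Step 3 is incorrect due to a sign flip.
The step shows: θ*sin(θ) + 2*cos(θ)
The correct value should be: -θ*sin(θ) + 2*cos(θ)

Explanation: The sign of one term was flipped: the term -θ*sin(θ) was incorrectly written as θ*sin(θ)
The later steps are derived from this incorrect expression, so the error originates in Step 3.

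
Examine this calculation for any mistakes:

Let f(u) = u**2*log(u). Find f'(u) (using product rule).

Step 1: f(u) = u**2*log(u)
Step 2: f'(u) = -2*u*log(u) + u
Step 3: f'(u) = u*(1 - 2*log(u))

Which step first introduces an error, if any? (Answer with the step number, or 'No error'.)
Step 2

Step 2 is incorrect due to a sign flip.
The step shows: -2*u*log(u) + u
The correct value should be: 2*u*log(u) + u

Explanation: The sign of one term was flipped: the term 2*u*log(u) was incorrectly written as -2*u*log(u)
The later steps are derived from this incorrect expression, so the error originates in Step 2.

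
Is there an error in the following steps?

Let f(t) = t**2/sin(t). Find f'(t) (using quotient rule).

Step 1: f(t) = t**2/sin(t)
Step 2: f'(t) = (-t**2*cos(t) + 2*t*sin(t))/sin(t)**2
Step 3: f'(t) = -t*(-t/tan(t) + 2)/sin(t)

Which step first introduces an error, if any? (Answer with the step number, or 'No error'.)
Step 3

Step 3 is incorrect due to a sign flip.
The step shows: -t*(-t/tan(t) + 2)/sin(t)
The correct value should be: t*(-t/tan(t) + 2)/sin(t)

Explanation: The sign of the whole expression was flipped: the term t*(-t/tan(t) + 2)/sin(t) was incorrectly written as -t*(-t/tan(t) + 2)/sin(t)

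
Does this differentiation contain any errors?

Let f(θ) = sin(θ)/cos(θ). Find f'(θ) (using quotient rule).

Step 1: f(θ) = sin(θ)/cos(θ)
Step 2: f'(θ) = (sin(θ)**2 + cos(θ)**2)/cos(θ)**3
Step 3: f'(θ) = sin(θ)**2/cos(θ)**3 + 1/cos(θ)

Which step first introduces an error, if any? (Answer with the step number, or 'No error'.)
Step 2

Step 2 is incorrect due to a wrong exponent.
The step shows: (sin(θ)**2 + cos(θ)**2)/cos(θ)**3
The correct value should be: (sin(θ)**2 + cos(θ)**2)/cos(θ)**2

Explanation: The exponent -2 on cos(θ) was incorrectly written as -3: the term (sin(θ)**2 + cos(θ)**2)/cos(θ)**2 was incorrectly written as (sin(θ)**2 + cos(θ)**2)/cos(θ)**3
The later steps are derived from this incorrect expression, so the error originates in Step 2.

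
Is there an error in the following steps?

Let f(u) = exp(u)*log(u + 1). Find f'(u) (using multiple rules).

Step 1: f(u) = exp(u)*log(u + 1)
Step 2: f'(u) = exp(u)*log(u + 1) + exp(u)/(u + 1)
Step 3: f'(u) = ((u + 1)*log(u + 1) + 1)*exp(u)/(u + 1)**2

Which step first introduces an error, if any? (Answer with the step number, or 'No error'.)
Step 3

Step 3 is incorrect due to a wrong exponent.
The step shows: ((u + 1)*log(u + 1) + 1)*exp(u)/(u + 1)**2
The correct value should be: ((u + 1)*log(u + 1) + 1)*exp(u)/(u + 1)

Explanation: The exponent -1 on u + 1 was incorrectly written as -2: the term ((u + 1)*log(u + 1) + 1)*exp(u)/(u + 1) was incorrectly written as ((u + 1)*log(u + 1) + 1)*exp(u)/(u + 1)**2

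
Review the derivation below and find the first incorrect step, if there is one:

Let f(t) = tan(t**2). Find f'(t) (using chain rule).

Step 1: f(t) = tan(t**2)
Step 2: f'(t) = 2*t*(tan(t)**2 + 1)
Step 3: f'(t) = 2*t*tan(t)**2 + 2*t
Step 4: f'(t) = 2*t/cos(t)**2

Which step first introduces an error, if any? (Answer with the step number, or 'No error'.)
Step 2

Step 2 is incorrect due to a wrong exponent.
The step shows: 2*t*(tan(t)**2 + 1)
The correct value should be: 2*t*(tan(t**2)**2 + 1)

Explanation: The exponent 2 on t was incorrectly written as 1: the term 2*t*(tan(t**2)**2 + 1) was incorrectly written as 2*t*(tan(t)**2 + 1)
The later steps are derived from this incorrect expression, so the error originates in Step 2.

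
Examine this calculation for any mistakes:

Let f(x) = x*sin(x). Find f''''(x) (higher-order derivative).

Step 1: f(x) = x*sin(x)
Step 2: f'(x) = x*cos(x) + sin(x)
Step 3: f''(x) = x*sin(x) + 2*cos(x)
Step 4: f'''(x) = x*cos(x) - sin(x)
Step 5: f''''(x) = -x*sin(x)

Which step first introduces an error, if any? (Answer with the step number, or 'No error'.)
Step 3

Step 3 is incorrect due to a sign flip.
The step shows: x*sin(x) + 2*cos(x)
The correct value should be: -x*sin(x) + 2*cos(x)

Explanation: The sign of one term was flipped: the term -x*sin(x) was incorrectly written as x*sin(x)
The later steps are derived from this incorrect expression, so the error originates in Step 3.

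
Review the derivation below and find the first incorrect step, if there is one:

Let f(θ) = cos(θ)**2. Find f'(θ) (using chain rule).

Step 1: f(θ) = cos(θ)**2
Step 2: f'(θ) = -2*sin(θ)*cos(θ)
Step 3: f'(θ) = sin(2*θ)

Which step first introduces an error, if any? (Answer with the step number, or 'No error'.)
Step 3

Step 3 is incorrect due to a sign flip.
The step shows: sin(2*θ)
The correct value should be: -sin(2*θ)

Explanation: The sign of the whole expression was flipped: the term -sin(2*θ) was incorrectly written as sin(2*θ)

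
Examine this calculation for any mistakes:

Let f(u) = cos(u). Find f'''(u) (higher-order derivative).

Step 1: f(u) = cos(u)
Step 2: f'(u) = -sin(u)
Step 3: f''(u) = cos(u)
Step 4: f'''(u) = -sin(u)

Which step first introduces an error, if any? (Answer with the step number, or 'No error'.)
Step 3

Step 3 is incorrect due to a sign flip.
The step shows: cos(u)
The correct value should be: -cos(u)

Explanation: The sign of the whole expression was flipped: the term -cos(u) was incorrectly written as cos(u)
The later steps are derived from this incorrect expression, so the error originates in Step 3.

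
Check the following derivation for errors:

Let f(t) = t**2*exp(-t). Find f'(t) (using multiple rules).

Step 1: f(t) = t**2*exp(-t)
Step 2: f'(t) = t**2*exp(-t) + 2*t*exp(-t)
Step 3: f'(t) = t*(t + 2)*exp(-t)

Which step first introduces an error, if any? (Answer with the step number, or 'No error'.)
Step 2

Step 2 is incorrect due to a sign flip.
The step shows: t**2*exp(-t) + 2*t*exp(-t)
The correct value should be: -t**2*exp(-t) + 2*t*exp(-t)

Explanation: The sign of one term was flipped: the term -t**2*exp(-t) was incorrectly written as t**2*exp(-t)
The later steps are derived from this incorrect expression, so the error originates in Step 2.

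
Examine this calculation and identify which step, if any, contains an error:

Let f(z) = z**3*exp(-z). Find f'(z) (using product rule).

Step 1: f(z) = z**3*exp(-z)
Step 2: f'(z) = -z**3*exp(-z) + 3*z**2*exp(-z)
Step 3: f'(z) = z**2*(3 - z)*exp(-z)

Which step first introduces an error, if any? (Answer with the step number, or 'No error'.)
No error

All steps in this derivation are correct.
The final answer f'(z) = z**2*(3 - z)*exp(-z) is valid.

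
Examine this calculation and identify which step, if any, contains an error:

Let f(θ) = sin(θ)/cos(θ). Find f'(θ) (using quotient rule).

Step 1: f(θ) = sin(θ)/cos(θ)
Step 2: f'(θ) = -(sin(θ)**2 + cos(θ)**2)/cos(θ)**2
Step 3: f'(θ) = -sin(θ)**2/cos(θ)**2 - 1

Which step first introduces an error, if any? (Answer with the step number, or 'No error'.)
Step 2

Step 2 is incorrect due to a sign flip.
The step shows: -(sin(θ)**2 + cos(θ)**2)/cos(θ)**2
The correct value should be: (sin(θ)**2 + cos(θ)**2)/cos(θ)**2

Explanation: The sign of the whole expression was flipped: the term (sin(θ)**2 + cos(θ)**2)/cos(θ)**2 was incorrectly written as -(sin(θ)**2 + cos(θ)**2)/cos(θ)**2
The later steps are derived from this incorrect expression, so the error originates in Step 2.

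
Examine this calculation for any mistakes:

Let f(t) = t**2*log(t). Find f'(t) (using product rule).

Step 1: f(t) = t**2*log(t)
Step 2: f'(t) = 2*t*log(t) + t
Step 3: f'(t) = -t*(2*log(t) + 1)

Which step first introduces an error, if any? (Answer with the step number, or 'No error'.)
Step 3

Step 3 is incorrect due to a sign flip.
The step shows: -t*(2*log(t) + 1)
The correct value should be: t*(2*log(t) + 1)

Explanation: The sign of the whole expression was flipped: the term t*(2*log(t) + 1) was incorrectly written as -t*(2*log(t) + 1)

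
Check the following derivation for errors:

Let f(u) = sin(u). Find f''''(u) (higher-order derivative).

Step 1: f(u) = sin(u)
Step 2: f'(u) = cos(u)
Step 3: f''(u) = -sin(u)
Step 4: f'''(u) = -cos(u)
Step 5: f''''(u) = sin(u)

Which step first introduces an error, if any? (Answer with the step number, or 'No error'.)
No error

All steps in this derivation are correct.
The final answer f''''(u) = sin(u) is valid.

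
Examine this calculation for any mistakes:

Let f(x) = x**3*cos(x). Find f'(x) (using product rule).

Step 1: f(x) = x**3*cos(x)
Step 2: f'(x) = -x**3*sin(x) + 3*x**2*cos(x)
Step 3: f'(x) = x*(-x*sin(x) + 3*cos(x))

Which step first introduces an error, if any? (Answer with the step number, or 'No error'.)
Step 3

Step 3 is incorrect due to a wrong exponent.
The step shows: x*(-x*sin(x) + 3*cos(x))
The correct value should be: x**2*(-x*sin(x) + 3*cos(x))

Explanation: The exponent 2 on x was incorrectly written as 1: the term x**2*(-x*sin(x) + 3*cos(x)) was incorrectly written as x*(-x*sin(x) + 3*cos(x))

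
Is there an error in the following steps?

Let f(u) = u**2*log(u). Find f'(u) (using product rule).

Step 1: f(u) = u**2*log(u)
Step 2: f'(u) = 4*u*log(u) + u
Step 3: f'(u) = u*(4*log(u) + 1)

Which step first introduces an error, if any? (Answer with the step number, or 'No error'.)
Step 2

Step 2 is incorrect due to a wrong coefficient.
The step shows: 4*u*log(u) + u
The correct value should be: 2*u*log(u) + u

Explanation: The coefficient 2 was incorrectly written as 4: the term 2*u*log(u) was incorrectly written as 4*u*log(u)
The later steps are derived from this incorrect expression, so the error originates in Step 2.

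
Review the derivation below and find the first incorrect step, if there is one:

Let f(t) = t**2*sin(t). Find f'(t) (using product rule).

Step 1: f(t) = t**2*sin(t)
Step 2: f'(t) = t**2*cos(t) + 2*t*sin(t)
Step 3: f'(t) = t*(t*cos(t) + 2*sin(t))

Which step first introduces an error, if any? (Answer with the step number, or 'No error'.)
No error

All steps in this derivation are correct.
The final answer f'(t) = t*(t*cos(t) + 2*sin(t)) is valid.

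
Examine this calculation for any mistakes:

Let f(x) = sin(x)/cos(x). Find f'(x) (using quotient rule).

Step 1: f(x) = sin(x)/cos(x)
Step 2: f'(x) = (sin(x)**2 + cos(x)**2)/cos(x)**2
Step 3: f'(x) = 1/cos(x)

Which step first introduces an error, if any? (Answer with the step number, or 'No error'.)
Step 3

Step 3 is incorrect due to a wrong exponent.
The step shows: 1/cos(x)
The correct value should be: cos(x)**(-2)

Explanation: The exponent -2 on cos(x) was incorrectly written as -1: the term cos(x)**(-2) was incorrectly written as 1/cos(x)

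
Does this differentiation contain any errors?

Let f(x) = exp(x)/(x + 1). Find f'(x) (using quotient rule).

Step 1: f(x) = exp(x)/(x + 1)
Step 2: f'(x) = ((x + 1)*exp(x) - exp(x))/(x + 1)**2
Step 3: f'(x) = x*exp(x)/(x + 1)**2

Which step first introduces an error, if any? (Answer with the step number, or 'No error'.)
No error

All steps in this derivation are correct.
The final answer f'(x) = x*exp(x)/(x + 1)**2 is valid.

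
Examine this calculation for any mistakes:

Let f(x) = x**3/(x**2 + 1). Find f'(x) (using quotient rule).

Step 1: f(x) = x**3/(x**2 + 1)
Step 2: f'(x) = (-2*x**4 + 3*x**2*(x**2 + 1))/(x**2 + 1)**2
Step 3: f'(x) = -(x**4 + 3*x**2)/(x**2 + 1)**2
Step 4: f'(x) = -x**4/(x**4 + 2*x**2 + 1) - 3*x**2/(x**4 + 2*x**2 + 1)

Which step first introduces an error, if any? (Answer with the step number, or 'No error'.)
Step 3

Step 3 is incorrect due to a sign flip.
The step shows: -(x**4 + 3*x**2)/(x**2 + 1)**2
The correct value should be: (x**4 + 3*x**2)/(x**2 + 1)**2

Explanation: The sign of the whole expression was flipped: the term (x**4 + 3*x**2)/(x**2 + 1)**2 was incorrectly written as -(x**4 + 3*x**2)/(x**2 + 1)**2
The later steps are derived from this incorrect expression, so the error originates in Step 3.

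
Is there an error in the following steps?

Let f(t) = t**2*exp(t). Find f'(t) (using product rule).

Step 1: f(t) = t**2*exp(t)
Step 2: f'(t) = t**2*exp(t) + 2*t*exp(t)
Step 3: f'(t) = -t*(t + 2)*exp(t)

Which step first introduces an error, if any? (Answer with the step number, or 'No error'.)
Step 3

Step 3 is incorrect due to a sign flip.
The step shows: -t*(t + 2)*exp(t)
The correct value should be: t*(t + 2)*exp(t)

Explanation: The sign of the whole expression was flipped: the term t*(t + 2)*exp(t) was incorrectly written as -t*(t + 2)*exp(t)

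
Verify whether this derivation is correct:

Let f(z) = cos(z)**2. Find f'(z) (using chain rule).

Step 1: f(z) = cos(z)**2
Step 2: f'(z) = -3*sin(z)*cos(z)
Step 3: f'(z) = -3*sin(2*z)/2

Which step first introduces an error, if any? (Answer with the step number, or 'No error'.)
Step 2

Step 2 is incorrect due to a wrong coefficient.
The step shows: -3*sin(z)*cos(z)
The correct value should be: -2*sin(z)*cos(z)

Explanation: The coefficient -2 was incorrectly written as -3: the term -2*sin(z)*cos(z) was incorrectly written as -3*sin(z)*cos(z)
The later steps are derived from this incorrect expression, so the error originates in Step 2.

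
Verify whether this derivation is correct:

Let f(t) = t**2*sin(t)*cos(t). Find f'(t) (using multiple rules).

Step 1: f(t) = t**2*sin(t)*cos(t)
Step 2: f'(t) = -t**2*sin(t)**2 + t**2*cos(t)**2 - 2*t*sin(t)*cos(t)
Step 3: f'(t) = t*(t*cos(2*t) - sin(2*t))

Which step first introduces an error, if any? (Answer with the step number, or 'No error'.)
Step 2

Step 2 is incorrect due to a sign flip.
The step shows: -t**2*sin(t)**2 + t**2*cos(t)**2 - 2*t*sin(t)*cos(t)
The correct value should be: -t**2*sin(t)**2 + t**2*cos(t)**2 + 2*t*sin(t)*cos(t)

Explanation: The sign of one term was flipped: the term 2*t*sin(t)*cos(t) was incorrectly written as -2*t*sin(t)*cos(t)
The later steps are derived from this incorrect expression, so the error originates in Step 2.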